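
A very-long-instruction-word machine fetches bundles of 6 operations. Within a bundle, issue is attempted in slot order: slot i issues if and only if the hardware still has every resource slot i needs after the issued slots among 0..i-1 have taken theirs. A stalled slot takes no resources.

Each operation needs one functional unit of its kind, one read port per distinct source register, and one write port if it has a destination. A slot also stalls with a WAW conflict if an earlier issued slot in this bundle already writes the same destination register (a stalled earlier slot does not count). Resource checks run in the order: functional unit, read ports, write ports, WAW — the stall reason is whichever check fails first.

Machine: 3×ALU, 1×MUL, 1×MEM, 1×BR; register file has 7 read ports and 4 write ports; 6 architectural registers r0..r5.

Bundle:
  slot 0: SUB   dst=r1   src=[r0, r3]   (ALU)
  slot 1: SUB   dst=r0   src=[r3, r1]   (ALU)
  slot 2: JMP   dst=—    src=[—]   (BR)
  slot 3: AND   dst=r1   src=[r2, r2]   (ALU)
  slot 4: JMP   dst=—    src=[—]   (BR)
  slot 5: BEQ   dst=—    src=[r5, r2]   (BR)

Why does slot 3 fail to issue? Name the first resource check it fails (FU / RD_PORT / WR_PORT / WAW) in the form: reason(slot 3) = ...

(0) want 1×ALU +2rd +1wr — yes → AL2|MU1|ME1|BR1|rd5|wr3
(1) want 1×ALU +2rd +1wr — yes → AL1|MU1|ME1|BR1|rd3|wr2
(2) want 1×BR +0rd +0wr — yes → AL1|MU1|ME1|BR0|rd3|wr2
(3) want 1×ALU +1rd +1wr — WAW → AL1|MU1|ME1|BR0|rd3|wr2
(4) want 1×BR +0rd +0wr — FU → AL1|MU1|ME1|BR0|rd3|wr2
(5) want 1×BR +2rd +0wr — FU → AL1|MU1|ME1|BR0|rd3|wr2

reason(slot 3) = WAW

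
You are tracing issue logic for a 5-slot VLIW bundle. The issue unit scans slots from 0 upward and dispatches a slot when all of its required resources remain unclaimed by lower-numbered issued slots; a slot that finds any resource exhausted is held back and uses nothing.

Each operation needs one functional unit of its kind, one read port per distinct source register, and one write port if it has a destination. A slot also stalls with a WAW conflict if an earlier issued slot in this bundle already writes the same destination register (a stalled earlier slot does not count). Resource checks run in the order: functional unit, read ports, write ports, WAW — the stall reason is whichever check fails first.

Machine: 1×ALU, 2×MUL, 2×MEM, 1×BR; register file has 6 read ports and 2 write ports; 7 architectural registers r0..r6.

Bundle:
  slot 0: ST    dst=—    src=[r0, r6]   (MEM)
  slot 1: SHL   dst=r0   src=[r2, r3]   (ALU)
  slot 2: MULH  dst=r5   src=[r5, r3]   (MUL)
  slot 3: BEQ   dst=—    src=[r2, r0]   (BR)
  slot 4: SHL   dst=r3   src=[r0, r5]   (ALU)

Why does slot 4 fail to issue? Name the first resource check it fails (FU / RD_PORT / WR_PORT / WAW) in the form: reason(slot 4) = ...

slot 0 (MEM): ISSUE — free A1,Mu2,Ld1,B1 rp4 wp2
slot 1 (ALU): ISSUE — free A0,Mu2,Ld1,B1 rp2 wp1
slot 2 (MUL): ISSUE — free A0,Mu1,Ld1,B1 rp0 wp0
slot 3 (BR): stall RD_PORT — free A0,Mu1,Ld1,B1 rp0 wp0
slot 4 (ALU): stall FU — free A0,Mu1,Ld1,B1 rp0 wp0

reason(slot 4) = FU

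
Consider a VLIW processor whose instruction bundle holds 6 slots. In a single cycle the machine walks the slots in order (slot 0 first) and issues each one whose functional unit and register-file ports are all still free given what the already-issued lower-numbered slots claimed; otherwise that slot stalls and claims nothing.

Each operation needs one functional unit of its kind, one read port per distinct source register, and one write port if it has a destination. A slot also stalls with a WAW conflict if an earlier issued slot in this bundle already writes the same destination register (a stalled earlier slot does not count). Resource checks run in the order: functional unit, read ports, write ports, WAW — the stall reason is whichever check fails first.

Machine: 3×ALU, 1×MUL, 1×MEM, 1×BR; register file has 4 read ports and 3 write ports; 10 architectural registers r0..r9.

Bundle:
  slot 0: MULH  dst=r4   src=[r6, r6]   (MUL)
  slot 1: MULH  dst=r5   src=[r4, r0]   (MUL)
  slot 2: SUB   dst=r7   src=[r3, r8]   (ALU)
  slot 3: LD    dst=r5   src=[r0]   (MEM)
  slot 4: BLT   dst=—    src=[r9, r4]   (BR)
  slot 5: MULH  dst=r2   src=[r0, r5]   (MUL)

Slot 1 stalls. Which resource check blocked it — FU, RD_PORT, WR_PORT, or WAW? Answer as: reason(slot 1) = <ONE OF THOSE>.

#0 MUL src=r6,r6 dispatched  <A:3 Mu:0 Ld:1 B:1 rd:3 wr:2>
#1 MUL src=r4,r0 held:FU  <A:3 Mu:0 Ld:1 B:1 rd:3 wr:2>
#2 ALU src=r3,r8 dispatched  <A:2 Mu:0 Ld:1 B:1 rd:1 wr:1>
#3 MEM src=r0 dispatched  <A:2 Mu:0 Ld:0 B:1 rd:0 wr:0>
#4 BR src=r9,r4 held:RD_PORT  <A:2 Mu:0 Ld:0 B:1 rd:0 wr:0>
#5 MUL src=r0,r5 held:FU  <A:2 Mu:0 Ld:0 B:1 rd:0 wr:0>

reason(slot 1) = FU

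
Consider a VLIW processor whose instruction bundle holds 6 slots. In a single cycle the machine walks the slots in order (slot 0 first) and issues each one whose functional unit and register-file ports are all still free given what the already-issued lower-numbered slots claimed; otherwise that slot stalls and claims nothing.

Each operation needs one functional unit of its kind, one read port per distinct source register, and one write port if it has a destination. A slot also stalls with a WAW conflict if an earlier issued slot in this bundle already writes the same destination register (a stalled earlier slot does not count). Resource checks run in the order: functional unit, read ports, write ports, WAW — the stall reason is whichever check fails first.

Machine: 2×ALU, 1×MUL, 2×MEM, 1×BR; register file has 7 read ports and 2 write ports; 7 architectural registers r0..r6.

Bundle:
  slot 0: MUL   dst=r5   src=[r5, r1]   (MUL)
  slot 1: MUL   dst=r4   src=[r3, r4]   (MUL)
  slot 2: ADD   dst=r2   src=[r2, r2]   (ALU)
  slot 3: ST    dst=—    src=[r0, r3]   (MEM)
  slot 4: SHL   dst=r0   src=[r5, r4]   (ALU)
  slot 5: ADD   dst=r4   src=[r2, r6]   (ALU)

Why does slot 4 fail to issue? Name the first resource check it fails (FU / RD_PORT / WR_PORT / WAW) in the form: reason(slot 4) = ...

reason(slot 4) = WR_PORT

(0) want 1×MUL +2rd +1wr — yes → AL2|MU0|ME2|BR1|rd5|wr1
(1) want 1×MUL +2rd +1wr — FU → AL2|MU0|ME2|BR1|rd5|wr1
(2) want 1×ALU +1rd +1wr — yes → AL1|MU0|ME2|BR1|rd4|wr0
(3) want 1×MEM +2rd +0wr — yes → AL1|MU0|ME1|BR1|rd2|wr0
(4) want 1×ALU +2rd +1wr — WR_PORT → AL1|MU0|ME1|BR1|rd2|wr0
(5) want 1×ALU +2rd +1wr — WR_PORT → AL1|MU0|ME1|BR1|rd2|wr0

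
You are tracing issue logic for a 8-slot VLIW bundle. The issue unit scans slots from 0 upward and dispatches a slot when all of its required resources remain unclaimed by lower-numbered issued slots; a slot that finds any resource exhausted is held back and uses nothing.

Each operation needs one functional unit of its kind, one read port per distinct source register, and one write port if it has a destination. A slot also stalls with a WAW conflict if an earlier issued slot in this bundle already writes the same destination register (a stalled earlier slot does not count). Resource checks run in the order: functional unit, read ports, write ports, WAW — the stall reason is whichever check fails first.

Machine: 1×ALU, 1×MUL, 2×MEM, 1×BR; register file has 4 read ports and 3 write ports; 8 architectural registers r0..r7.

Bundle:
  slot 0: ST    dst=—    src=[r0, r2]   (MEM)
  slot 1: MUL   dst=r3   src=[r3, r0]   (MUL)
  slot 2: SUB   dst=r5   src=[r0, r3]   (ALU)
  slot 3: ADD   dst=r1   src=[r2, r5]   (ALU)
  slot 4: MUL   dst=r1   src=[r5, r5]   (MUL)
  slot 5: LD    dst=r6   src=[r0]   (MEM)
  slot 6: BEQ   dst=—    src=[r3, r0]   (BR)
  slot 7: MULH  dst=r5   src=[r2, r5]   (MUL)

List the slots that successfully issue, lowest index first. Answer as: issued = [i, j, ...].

issued = [0, 1]

(0) want 1×MEM +2rd +0wr — yes → AL1|MU1|ME1|BR1|rd2|wr3
(1) want 1×MUL +2rd +1wr — yes → AL1|MU0|ME1|BR1|rd0|wr2
(2) want 1×ALU +2rd +1wr — RD_PORT → AL1|MU0|ME1|BR1|rd0|wr2
(3) want 1×ALU +2rd +1wr — RD_PORT → AL1|MU0|ME1|BR1|rd0|wr2
(4) want 1×MUL +1rd +1wr — FU → AL1|MU0|ME1|BR1|rd0|wr2
(5) want 1×MEM +1rd +1wr — RD_PORT → AL1|MU0|ME1|BR1|rd0|wr2
(6) want 1×BR +2rd +0wr — RD_PORT → AL1|MU0|ME1|BR1|rd0|wr2
(7) want 1×MUL +2rd +1wr — FU → AL1|MU0|ME1|BR1|rd0|wr2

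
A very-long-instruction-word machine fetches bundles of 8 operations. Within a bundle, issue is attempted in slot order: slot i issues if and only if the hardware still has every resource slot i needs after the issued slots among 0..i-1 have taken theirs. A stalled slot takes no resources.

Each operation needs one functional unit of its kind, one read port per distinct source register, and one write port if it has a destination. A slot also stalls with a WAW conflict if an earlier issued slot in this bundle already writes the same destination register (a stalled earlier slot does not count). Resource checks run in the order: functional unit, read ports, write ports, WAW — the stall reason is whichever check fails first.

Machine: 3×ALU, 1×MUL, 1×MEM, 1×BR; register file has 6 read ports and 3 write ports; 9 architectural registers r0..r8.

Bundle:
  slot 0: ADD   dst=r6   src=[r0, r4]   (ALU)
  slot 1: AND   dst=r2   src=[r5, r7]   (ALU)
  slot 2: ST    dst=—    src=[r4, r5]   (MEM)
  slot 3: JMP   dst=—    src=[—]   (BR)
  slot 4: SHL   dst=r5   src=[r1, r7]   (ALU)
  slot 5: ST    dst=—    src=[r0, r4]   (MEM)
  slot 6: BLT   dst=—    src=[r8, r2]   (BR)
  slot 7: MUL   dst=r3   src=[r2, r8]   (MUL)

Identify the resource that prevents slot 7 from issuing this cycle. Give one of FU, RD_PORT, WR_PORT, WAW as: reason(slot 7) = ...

reason(slot 7) = RD_PORT

(0) want 1×ALU +2rd +1wr — yes → AL2|MU1|ME1|BR1|rd4|wr2
(1) want 1×ALU +2rd +1wr — yes → AL1|MU1|ME1|BR1|rd2|wr1
(2) want 1×MEM +2rd +0wr — yes → AL1|MU1|ME0|BR1|rd0|wr1
(3) want 1×BR +0rd +0wr — yes → AL1|MU1|ME0|BR0|rd0|wr1
(4) want 1×ALU +2rd +1wr — RD_PORT → AL1|MU1|ME0|BR0|rd0|wr1
(5) want 1×MEM +2rd +0wr — FU → AL1|MU1|ME0|BR0|rd0|wr1
(6) want 1×BR +2rd +0wr — FU → AL1|MU1|ME0|BR0|rd0|wr1
(7) want 1×MUL +2rd +1wr — RD_PORT → AL1|MU1|ME0|BR0|rd0|wr1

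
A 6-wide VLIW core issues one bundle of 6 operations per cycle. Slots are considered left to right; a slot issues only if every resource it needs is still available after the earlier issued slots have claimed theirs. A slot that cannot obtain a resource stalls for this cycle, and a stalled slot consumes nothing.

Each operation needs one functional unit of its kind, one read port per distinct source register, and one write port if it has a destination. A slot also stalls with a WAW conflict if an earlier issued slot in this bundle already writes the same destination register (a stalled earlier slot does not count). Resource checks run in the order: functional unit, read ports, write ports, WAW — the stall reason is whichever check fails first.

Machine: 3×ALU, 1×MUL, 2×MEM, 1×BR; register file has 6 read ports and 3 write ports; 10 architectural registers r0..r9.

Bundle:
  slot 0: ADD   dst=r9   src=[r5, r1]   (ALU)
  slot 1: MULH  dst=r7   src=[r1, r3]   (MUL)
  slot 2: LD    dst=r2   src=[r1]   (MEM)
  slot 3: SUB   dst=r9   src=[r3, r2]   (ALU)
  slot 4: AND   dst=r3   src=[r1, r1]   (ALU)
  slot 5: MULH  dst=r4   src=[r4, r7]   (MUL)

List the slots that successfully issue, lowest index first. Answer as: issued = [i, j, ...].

issued = [0, 1, 2]

(0) want 1×ALU +2rd +1wr — yes → AL2|MU1|ME2|BR1|rd4|wr2
(1) want 1×MUL +2rd +1wr — yes → AL2|MU0|ME2|BR1|rd2|wr1
(2) want 1×MEM +1rd +1wr — yes → AL2|MU0|ME1|BR1|rd1|wr0
(3) want 1×ALU +2rd +1wr — RD_PORT → AL2|MU0|ME1|BR1|rd1|wr0
(4) want 1×ALU +1rd +1wr — WR_PORT → AL2|MU0|ME1|BR1|rd1|wr0
(5) want 1×MUL +2rd +1wr — FU → AL2|MU0|ME1|BR1|rd1|wr0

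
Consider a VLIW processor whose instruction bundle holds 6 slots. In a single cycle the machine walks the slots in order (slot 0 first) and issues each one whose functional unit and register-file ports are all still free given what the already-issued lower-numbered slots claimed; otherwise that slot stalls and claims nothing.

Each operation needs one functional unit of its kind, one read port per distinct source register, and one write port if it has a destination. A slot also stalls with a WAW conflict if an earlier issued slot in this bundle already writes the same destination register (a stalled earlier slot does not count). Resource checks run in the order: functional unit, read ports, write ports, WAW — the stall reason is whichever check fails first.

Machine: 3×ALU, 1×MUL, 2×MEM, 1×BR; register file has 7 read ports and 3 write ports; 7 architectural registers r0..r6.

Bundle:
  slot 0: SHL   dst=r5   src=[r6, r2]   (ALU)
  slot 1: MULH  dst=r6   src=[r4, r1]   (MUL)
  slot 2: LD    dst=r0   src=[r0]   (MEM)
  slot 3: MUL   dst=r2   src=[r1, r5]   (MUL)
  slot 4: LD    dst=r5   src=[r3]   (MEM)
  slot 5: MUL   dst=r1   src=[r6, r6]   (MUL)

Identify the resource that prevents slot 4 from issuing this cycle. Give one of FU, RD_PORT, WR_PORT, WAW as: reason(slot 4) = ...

slot 0 (ALU): ISSUE — free A2,Mu1,Ld2,B1 rp5 wp2
slot 1 (MUL): ISSUE — free A2,Mu0,Ld2,B1 rp3 wp1
slot 2 (MEM): ISSUE — free A2,Mu0,Ld1,B1 rp2 wp0
slot 3 (MUL): stall FU — free A2,Mu0,Ld1,B1 rp2 wp0
slot 4 (MEM): stall WR_PORT — free A2,Mu0,Ld1,B1 rp2 wp0
slot 5 (MUL): stall FU — free A2,Mu0,Ld1,B1 rp2 wp0

reason(slot 4) = WR_PORT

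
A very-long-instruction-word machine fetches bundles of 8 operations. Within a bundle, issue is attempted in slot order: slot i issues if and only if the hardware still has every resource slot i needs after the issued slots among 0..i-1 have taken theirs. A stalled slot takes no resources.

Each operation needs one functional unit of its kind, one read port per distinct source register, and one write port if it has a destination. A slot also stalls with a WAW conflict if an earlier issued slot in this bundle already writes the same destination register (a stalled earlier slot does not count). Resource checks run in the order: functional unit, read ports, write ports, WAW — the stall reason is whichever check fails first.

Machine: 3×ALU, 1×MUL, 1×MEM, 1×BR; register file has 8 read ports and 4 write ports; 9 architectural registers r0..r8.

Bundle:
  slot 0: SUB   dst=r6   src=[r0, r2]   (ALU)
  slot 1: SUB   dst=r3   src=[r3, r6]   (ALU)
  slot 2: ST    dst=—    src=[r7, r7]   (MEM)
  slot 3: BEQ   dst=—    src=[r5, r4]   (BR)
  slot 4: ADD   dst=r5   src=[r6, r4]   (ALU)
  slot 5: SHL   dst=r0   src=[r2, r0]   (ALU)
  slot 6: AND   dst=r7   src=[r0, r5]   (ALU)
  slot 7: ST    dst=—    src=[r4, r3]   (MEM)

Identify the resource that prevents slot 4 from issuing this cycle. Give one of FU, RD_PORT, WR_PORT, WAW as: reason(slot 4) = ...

slot 0 (ALU): ISSUE — free A2,Mu1,Ld1,B1 rp6 wp3
slot 1 (ALU): ISSUE — free A1,Mu1,Ld1,B1 rp4 wp2
slot 2 (MEM): ISSUE — free A1,Mu1,Ld0,B1 rp3 wp2
slot 3 (BR): ISSUE — free A1,Mu1,Ld0,B0 rp1 wp2
slot 4 (ALU): stall RD_PORT — free A1,Mu1,Ld0,B0 rp1 wp2
slot 5 (ALU): stall RD_PORT — free A1,Mu1,Ld0,B0 rp1 wp2
slot 6 (ALU): stall RD_PORT — free A1,Mu1,Ld0,B0 rp1 wp2
slot 7 (MEM): stall FU — free A1,Mu1,Ld0,B0 rp1 wp2

reason(slot 4) = RD_PORT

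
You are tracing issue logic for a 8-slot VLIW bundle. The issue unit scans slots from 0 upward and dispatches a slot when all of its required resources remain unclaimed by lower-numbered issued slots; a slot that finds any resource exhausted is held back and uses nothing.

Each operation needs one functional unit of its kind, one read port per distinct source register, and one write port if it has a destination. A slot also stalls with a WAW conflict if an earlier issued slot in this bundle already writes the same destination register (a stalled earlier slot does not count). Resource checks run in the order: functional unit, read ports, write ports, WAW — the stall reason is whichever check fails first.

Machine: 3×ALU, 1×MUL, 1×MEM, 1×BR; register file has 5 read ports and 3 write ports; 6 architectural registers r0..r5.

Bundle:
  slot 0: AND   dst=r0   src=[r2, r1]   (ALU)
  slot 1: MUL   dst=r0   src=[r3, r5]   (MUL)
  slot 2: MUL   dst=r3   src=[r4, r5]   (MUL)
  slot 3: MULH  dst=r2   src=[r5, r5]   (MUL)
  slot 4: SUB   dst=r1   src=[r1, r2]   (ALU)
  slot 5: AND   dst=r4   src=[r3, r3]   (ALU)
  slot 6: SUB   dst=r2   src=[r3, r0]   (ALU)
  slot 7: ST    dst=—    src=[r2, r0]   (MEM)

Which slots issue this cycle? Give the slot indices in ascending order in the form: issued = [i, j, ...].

slot 0 (ALU): ISSUE — free A2,Mu1,Ld1,B1 rp3 wp2
slot 1 (MUL): stall WAW — free A2,Mu1,Ld1,B1 rp3 wp2
slot 2 (MUL): ISSUE — free A2,Mu0,Ld1,B1 rp1 wp1
slot 3 (MUL): stall FU — free A2,Mu0,Ld1,B1 rp1 wp1
slot 4 (ALU): stall RD_PORT — free A2,Mu0,Ld1,B1 rp1 wp1
slot 5 (ALU): ISSUE — free A1,Mu0,Ld1,B1 rp0 wp0
slot 6 (ALU): stall RD_PORT — free A1,Mu0,Ld1,B1 rp0 wp0
slot 7 (MEM): stall RD_PORT — free A1,Mu0,Ld1,B1 rp0 wp0

issued = [0, 2, 5]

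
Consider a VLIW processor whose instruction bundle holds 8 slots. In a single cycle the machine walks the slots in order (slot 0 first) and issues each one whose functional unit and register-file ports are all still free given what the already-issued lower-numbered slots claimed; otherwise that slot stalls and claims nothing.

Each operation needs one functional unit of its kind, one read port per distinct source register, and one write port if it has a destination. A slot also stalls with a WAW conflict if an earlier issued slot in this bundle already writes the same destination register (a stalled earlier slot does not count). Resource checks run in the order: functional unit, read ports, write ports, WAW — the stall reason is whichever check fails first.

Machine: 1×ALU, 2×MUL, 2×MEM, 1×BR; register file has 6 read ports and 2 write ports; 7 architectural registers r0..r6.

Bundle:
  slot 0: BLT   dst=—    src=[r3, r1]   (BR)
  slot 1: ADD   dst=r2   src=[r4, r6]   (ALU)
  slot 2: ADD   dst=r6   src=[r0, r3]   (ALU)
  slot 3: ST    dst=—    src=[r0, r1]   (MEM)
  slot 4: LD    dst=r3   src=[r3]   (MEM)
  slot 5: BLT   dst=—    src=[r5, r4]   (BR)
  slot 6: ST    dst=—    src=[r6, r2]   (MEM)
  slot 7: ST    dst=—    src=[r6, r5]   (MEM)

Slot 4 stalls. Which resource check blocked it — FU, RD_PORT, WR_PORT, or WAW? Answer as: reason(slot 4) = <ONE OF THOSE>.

reason(slot 4) = RD_PORT

slot 0 (BR): ISSUE — free A1,Mu2,Ld2,B0 rp4 wp2
slot 1 (ALU): ISSUE — free A0,Mu2,Ld2,B0 rp2 wp1
slot 2 (ALU): stall FU — free A0,Mu2,Ld2,B0 rp2 wp1
slot 3 (MEM): ISSUE — free A0,Mu2,Ld1,B0 rp0 wp1
slot 4 (MEM): stall RD_PORT — free A0,Mu2,Ld1,B0 rp0 wp1
slot 5 (BR): stall FU — free A0,Mu2,Ld1,B0 rp0 wp1
slot 6 (MEM): stall RD_PORT — free A0,Mu2,Ld1,B0 rp0 wp1
slot 7 (MEM): stall RD_PORT — free A0,Mu2,Ld1,B0 rp0 wp1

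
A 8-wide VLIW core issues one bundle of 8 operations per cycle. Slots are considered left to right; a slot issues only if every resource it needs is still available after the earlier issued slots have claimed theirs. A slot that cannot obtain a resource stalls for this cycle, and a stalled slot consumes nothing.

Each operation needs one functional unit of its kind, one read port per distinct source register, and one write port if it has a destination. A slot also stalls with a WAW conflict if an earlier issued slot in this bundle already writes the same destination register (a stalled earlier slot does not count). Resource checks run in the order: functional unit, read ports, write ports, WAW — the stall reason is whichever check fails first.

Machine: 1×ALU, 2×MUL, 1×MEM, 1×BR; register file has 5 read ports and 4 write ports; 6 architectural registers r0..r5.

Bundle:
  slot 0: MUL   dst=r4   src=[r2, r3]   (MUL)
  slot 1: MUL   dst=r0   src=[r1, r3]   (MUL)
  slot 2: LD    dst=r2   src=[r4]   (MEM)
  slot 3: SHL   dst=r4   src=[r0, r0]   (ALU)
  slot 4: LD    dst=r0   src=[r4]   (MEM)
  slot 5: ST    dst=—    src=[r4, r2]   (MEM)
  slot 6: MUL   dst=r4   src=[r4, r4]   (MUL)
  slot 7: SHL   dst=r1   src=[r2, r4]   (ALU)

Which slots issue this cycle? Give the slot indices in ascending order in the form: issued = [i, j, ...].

(0) want 1×MUL +2rd +1wr — yes → AL1|MU1|ME1|BR1|rd3|wr3
(1) want 1×MUL +2rd +1wr — yes → AL1|MU0|ME1|BR1|rd1|wr2
(2) want 1×MEM +1rd +1wr — yes → AL1|MU0|ME0|BR1|rd0|wr1
(3) want 1×ALU +1rd +1wr — RD_PORT → AL1|MU0|ME0|BR1|rd0|wr1
(4) want 1×MEM +1rd +1wr — FU → AL1|MU0|ME0|BR1|rd0|wr1
(5) want 1×MEM +2rd +0wr — FU → AL1|MU0|ME0|BR1|rd0|wr1
(6) want 1×MUL +1rd +1wr — FU → AL1|MU0|ME0|BR1|rd0|wr1
(7) want 1×ALU +2rd +1wr — RD_PORT → AL1|MU0|ME0|BR1|rd0|wr1

issued = [0, 1, 2]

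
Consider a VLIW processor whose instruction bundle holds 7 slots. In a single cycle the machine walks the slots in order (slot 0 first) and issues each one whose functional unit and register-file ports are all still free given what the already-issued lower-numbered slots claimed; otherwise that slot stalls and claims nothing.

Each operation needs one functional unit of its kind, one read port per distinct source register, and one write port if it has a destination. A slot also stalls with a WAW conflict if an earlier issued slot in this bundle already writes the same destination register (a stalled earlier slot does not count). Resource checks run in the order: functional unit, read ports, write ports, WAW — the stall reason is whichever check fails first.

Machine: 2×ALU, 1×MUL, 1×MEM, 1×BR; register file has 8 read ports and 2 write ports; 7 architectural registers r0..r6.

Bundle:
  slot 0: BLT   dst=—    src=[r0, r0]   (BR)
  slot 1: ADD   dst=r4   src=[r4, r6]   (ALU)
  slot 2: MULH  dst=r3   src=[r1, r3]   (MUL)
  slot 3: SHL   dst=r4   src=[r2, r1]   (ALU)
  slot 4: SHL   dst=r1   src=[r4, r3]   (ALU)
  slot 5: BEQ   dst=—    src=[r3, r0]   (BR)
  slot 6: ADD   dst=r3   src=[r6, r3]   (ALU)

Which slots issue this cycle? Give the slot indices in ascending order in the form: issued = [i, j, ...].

issued = [0, 1, 2]

[0] BR needs rd=1 wr=0: ok; after: ALU=2 MUL=1 MEM=1 BR=0, R=7, W=2
[1] ALU needs rd=2 wr=1: ok; after: ALU=1 MUL=1 MEM=1 BR=0, R=5, W=1
[2] MUL needs rd=2 wr=1: ok; after: ALU=1 MUL=0 MEM=1 BR=0, R=3, W=0
[3] ALU needs rd=2 wr=1: WR_PORT; after: ALU=1 MUL=0 MEM=1 BR=0, R=3, W=0
[4] ALU needs rd=2 wr=1: WR_PORT; after: ALU=1 MUL=0 MEM=1 BR=0, R=3, W=0
[5] BR needs rd=2 wr=0: FU; after: ALU=1 MUL=0 MEM=1 BR=0, R=3, W=0
[6] ALU needs rd=2 wr=1: WR_PORT; after: ALU=1 MUL=0 MEM=1 BR=0, R=3, W=0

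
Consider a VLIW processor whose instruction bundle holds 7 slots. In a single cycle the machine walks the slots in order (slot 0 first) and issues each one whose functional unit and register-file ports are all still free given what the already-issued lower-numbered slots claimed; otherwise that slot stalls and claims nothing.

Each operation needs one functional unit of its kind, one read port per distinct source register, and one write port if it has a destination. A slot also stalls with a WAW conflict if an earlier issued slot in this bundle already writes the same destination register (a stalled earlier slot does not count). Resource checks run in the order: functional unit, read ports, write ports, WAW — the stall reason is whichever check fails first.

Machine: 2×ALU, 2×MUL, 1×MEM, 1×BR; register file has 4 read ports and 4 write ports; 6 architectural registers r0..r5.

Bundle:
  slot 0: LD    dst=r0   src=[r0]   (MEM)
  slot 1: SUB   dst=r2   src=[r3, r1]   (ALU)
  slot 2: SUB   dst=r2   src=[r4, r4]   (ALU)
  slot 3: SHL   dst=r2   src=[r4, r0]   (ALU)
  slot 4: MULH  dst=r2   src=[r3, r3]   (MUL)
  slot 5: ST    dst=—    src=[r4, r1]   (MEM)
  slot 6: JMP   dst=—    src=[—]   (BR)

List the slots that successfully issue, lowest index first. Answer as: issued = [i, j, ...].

issued = [0, 1, 6]

  0. MEM→r0 ⇒ go  {2A/2Mu/0Ld/1B | 3r 3w}
  1. ALU→r2 ⇒ go  {1A/2Mu/0Ld/1B | 1r 2w}
  2. ALU→r2 ⇒ no(WAW)  {1A/2Mu/0Ld/1B | 1r 2w}
  3. ALU→r2 ⇒ no(RD_PORT)  {1A/2Mu/0Ld/1B | 1r 2w}
  4. MUL→r2 ⇒ no(WAW)  {1A/2Mu/0Ld/1B | 1r 2w}
  5. MEM ⇒ no(FU)  {1A/2Mu/0Ld/1B | 1r 2w}
  6. BR ⇒ go  {1A/2Mu/0Ld/0B | 1r 2w}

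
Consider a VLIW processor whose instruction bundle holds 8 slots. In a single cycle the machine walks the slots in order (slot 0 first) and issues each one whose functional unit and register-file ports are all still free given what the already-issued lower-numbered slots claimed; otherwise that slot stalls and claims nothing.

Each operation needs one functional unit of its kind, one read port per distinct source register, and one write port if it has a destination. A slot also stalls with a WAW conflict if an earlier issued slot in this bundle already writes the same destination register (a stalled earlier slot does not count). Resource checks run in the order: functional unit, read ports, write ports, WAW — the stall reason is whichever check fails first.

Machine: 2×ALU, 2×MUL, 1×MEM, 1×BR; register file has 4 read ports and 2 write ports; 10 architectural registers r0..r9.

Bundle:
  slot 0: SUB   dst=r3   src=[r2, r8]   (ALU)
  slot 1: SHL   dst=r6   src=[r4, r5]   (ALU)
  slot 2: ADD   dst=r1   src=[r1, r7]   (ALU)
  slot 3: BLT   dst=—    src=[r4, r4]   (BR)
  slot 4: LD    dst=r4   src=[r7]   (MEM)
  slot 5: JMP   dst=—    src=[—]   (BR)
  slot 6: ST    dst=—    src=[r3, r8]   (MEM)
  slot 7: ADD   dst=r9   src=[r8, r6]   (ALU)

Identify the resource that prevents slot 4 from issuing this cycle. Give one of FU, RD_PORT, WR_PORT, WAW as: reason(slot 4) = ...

[0] ALU needs rd=2 wr=1: ok; after: ALU=1 MUL=2 MEM=1 BR=1, R=2, W=1
[1] ALU needs rd=2 wr=1: ok; after: ALU=0 MUL=2 MEM=1 BR=1, R=0, W=0
[2] ALU needs rd=2 wr=1: FU; after: ALU=0 MUL=2 MEM=1 BR=1, R=0, W=0
[3] BR needs rd=1 wr=0: RD_PORT; after: ALU=0 MUL=2 MEM=1 BR=1, R=0, W=0
[4] MEM needs rd=1 wr=1: RD_PORT; after: ALU=0 MUL=2 MEM=1 BR=1, R=0, W=0
[5] BR needs rd=0 wr=0: ok; after: ALU=0 MUL=2 MEM=1 BR=0, R=0, W=0
[6] MEM needs rd=2 wr=0: RD_PORT; after: ALU=0 MUL=2 MEM=1 BR=0, R=0, W=0
[7] ALU needs rd=2 wr=1: FU; after: ALU=0 MUL=2 MEM=1 BR=0, R=0, W=0

reason(slot 4) = RD_PORT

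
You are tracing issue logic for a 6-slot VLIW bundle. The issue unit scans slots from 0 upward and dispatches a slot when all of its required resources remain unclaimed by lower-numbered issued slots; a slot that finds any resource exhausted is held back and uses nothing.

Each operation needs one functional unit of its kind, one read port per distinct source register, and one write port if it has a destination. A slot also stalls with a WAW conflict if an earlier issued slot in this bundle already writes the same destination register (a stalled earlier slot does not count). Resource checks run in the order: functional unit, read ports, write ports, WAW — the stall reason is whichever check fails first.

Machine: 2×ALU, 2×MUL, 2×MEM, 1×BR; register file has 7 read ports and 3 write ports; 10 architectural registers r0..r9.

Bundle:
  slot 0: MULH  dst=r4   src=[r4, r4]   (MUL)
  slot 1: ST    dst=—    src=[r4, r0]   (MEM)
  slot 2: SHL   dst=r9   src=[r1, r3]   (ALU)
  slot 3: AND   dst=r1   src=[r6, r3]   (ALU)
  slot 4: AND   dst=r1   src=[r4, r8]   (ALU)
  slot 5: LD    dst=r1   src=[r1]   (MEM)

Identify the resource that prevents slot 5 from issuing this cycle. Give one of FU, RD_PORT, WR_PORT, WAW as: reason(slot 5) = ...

reason(slot 5) = RD_PORT

slot 0 (MUL): ISSUE — free A2,Mu1,Ld2,B1 rp6 wp2
slot 1 (MEM): ISSUE — free A2,Mu1,Ld1,B1 rp4 wp2
slot 2 (ALU): ISSUE — free A1,Mu1,Ld1,B1 rp2 wp1
slot 3 (ALU): ISSUE — free A0,Mu1,Ld1,B1 rp0 wp0
slot 4 (ALU): stall FU — free A0,Mu1,Ld1,B1 rp0 wp0
slot 5 (MEM): stall RD_PORT — free A0,Mu1,Ld1,B1 rp0 wp0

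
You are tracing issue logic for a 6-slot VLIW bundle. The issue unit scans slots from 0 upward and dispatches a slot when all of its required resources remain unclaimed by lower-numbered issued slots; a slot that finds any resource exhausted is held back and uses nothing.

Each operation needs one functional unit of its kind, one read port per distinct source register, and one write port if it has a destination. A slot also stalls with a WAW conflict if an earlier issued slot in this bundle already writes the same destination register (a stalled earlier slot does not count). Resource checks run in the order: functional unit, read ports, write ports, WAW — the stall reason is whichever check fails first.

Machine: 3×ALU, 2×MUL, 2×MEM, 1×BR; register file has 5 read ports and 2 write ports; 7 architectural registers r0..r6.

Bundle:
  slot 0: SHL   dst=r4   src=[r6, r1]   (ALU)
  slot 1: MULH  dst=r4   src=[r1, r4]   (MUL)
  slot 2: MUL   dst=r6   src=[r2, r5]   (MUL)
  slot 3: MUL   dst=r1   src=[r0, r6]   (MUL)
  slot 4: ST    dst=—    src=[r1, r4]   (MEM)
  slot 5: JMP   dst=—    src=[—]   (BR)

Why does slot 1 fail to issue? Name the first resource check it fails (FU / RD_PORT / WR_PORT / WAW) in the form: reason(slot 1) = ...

#0 ALU src=r6,r1 dispatched  <A:2 Mu:2 Ld:2 B:1 rd:3 wr:1>
#1 MUL src=r1,r4 held:WAW  <A:2 Mu:2 Ld:2 B:1 rd:3 wr:1>
#2 MUL src=r2,r5 dispatched  <A:2 Mu:1 Ld:2 B:1 rd:1 wr:0>
#3 MUL src=r0,r6 held:RD_PORT  <A:2 Mu:1 Ld:2 B:1 rd:1 wr:0>
#4 MEM src=r1,r4 held:RD_PORT  <A:2 Mu:1 Ld:2 B:1 rd:1 wr:0>
#5 BR src=- dispatched  <A:2 Mu:1 Ld:2 B:0 rd:1 wr:0>

reason(slot 1) = WAW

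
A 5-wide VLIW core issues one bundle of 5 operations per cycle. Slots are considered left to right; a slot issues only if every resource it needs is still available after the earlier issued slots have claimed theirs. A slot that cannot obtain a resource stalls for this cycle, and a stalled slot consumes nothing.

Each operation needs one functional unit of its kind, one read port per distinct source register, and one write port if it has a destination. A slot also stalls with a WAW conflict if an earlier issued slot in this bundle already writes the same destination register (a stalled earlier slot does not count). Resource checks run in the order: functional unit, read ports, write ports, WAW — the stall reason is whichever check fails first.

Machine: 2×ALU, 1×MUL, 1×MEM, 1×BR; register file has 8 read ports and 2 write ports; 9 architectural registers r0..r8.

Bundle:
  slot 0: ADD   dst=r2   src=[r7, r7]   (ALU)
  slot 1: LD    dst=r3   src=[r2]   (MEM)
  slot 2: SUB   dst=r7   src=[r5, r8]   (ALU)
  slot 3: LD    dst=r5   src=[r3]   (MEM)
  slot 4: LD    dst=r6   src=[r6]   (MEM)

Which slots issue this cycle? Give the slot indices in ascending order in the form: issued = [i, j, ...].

  0. ALU→r2 ⇒ go  {1A/1Mu/1Ld/1B | 7r 1w}
  1. MEM→r3 ⇒ go  {1A/1Mu/0Ld/1B | 6r 0w}
  2. ALU→r7 ⇒ no(WR_PORT)  {1A/1Mu/0Ld/1B | 6r 0w}
  3. MEM→r5 ⇒ no(FU)  {1A/1Mu/0Ld/1B | 6r 0w}
  4. MEM→r6 ⇒ no(FU)  {1A/1Mu/0Ld/1B | 6r 0w}

issued = [0, 1]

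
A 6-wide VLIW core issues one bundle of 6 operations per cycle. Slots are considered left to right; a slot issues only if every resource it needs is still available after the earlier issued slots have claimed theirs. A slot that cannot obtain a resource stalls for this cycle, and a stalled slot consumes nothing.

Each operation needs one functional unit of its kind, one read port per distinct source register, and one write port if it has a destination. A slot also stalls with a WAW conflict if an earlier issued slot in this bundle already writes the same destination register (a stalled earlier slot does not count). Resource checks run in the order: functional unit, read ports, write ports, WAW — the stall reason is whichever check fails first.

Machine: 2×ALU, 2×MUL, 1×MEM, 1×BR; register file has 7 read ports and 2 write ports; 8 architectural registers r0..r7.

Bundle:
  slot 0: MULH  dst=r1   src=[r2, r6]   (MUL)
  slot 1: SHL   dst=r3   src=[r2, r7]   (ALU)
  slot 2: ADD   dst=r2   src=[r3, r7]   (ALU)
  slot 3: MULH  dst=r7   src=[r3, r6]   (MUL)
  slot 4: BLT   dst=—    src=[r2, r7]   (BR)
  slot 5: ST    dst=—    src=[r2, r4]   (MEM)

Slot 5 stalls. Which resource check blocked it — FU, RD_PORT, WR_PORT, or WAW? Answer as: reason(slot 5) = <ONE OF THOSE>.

reason(slot 5) = RD_PORT

slot 0 (MUL): ISSUE — free A2,Mu1,Ld1,B1 rp5 wp1
slot 1 (ALU): ISSUE — free A1,Mu1,Ld1,B1 rp3 wp0
slot 2 (ALU): stall WR_PORT — free A1,Mu1,Ld1,B1 rp3 wp0
slot 3 (MUL): stall WR_PORT — free A1,Mu1,Ld1,B1 rp3 wp0
slot 4 (BR): ISSUE — free A1,Mu1,Ld1,B0 rp1 wp0
slot 5 (MEM): stall RD_PORT — free A1,Mu1,Ld1,B0 rp1 wp0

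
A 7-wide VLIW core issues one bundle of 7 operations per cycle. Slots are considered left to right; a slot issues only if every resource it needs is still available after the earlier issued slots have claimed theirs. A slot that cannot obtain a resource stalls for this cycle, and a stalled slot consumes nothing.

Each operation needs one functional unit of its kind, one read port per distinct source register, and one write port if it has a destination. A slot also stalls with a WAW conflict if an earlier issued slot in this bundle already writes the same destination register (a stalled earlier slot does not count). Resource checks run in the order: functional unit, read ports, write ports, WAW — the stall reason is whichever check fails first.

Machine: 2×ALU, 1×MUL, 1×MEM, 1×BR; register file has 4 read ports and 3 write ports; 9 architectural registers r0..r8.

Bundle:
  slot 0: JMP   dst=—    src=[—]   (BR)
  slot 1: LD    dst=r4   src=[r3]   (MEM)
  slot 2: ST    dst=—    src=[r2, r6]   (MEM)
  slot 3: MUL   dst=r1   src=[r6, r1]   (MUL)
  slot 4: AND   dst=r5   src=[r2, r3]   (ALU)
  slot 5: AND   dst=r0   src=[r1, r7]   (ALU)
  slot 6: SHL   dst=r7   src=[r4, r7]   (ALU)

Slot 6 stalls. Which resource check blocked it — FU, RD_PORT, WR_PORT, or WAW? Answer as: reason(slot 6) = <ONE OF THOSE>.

reason(slot 6) = RD_PORT

[0] BR needs rd=0 wr=0: ok; after: ALU=2 MUL=1 MEM=1 BR=0, R=4, W=3
[1] MEM needs rd=1 wr=1: ok; after: ALU=2 MUL=1 MEM=0 BR=0, R=3, W=2
[2] MEM needs rd=2 wr=0: FU; after: ALU=2 MUL=1 MEM=0 BR=0, R=3, W=2
[3] MUL needs rd=2 wr=1: ok; after: ALU=2 MUL=0 MEM=0 BR=0, R=1, W=1
[4] ALU needs rd=2 wr=1: RD_PORT; after: ALU=2 MUL=0 MEM=0 BR=0, R=1, W=1
[5] ALU needs rd=2 wr=1: RD_PORT; after: ALU=2 MUL=0 MEM=0 BR=0, R=1, W=1
[6] ALU needs rd=2 wr=1: RD_PORT; after: ALU=2 MUL=0 MEM=0 BR=0, R=1, W=1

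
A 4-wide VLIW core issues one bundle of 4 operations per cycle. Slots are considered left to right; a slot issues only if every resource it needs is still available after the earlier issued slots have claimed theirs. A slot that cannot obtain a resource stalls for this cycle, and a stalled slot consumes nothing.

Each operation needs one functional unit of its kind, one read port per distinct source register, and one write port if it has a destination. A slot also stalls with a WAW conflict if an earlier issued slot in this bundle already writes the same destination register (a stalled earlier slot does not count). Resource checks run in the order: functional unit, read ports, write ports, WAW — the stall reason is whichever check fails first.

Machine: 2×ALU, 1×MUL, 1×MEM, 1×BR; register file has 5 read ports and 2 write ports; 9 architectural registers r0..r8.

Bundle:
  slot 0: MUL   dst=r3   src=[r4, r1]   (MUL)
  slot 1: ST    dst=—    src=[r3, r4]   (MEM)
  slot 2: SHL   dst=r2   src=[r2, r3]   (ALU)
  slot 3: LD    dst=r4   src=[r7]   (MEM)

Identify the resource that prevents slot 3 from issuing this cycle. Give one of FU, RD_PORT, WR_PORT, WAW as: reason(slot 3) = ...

  0. MUL→r3 ⇒ go  {2A/0Mu/1Ld/1B | 3r 1w}
  1. MEM ⇒ go  {2A/0Mu/0Ld/1B | 1r 1w}
  2. ALU→r2 ⇒ no(RD_PORT)  {2A/0Mu/0Ld/1B | 1r 1w}
  3. MEM→r4 ⇒ no(FU)  {2A/0Mu/0Ld/1B | 1r 1w}

reason(slot 3) = FU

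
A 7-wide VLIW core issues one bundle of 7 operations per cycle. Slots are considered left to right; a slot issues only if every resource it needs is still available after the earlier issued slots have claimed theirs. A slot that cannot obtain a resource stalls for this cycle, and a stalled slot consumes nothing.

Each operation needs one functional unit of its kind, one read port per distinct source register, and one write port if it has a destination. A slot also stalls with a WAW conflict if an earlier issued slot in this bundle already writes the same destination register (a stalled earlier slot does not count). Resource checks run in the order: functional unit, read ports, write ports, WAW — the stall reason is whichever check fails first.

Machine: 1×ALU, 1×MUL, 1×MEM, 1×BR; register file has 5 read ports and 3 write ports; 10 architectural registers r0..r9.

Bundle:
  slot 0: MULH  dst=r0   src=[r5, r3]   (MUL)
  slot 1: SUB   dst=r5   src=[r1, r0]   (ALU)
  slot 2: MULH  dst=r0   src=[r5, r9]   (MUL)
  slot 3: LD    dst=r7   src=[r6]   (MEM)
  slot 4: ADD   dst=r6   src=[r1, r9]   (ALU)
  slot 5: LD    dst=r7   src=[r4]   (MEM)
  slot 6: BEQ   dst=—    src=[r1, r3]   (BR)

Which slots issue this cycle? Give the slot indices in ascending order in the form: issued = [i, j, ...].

[0] MUL needs rd=2 wr=1: ok; after: ALU=1 MUL=0 MEM=1 BR=1, R=3, W=2
[1] ALU needs rd=2 wr=1: ok; after: ALU=0 MUL=0 MEM=1 BR=1, R=1, W=1
[2] MUL needs rd=2 wr=1: FU; after: ALU=0 MUL=0 MEM=1 BR=1, R=1, W=1
[3] MEM needs rd=1 wr=1: ok; after: ALU=0 MUL=0 MEM=0 BR=1, R=0, W=0
[4] ALU needs rd=2 wr=1: FU; after: ALU=0 MUL=0 MEM=0 BR=1, R=0, W=0
[5] MEM needs rd=1 wr=1: FU; after: ALU=0 MUL=0 MEM=0 BR=1, R=0, W=0
[6] BR needs rd=2 wr=0: RD_PORT; after: ALU=0 MUL=0 MEM=0 BR=1, R=0, W=0

issued = [0, 1, 3]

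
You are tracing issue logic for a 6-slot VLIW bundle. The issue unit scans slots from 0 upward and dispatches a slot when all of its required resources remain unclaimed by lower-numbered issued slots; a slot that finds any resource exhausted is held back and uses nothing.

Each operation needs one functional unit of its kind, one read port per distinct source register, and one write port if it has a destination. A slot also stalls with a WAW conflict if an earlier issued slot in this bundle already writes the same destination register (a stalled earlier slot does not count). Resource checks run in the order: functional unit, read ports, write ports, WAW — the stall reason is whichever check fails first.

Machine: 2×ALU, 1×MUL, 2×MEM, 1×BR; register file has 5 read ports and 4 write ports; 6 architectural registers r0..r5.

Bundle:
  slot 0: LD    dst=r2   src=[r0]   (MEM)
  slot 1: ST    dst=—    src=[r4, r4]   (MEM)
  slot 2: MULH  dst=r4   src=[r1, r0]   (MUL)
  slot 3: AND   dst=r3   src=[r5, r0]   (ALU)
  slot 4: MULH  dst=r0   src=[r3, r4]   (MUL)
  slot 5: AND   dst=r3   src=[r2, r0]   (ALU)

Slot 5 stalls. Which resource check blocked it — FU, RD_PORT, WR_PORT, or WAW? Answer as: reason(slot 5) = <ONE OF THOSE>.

reason(slot 5) = RD_PORT

(0) want 1×MEM +1rd +1wr — yes → AL2|MU1|ME1|BR1|rd4|wr3
(1) want 1×MEM +1rd +0wr — yes → AL2|MU1|ME0|BR1|rd3|wr3
(2) want 1×MUL +2rd +1wr — yes → AL2|MU0|ME0|BR1|rd1|wr2
(3) want 1×ALU +2rd +1wr — RD_PORT → AL2|MU0|ME0|BR1|rd1|wr2
(4) want 1×MUL +2rd +1wr — FU → AL2|MU0|ME0|BR1|rd1|wr2
(5) want 1×ALU +2rd +1wr — RD_PORT → AL2|MU0|ME0|BR1|rd1|wr2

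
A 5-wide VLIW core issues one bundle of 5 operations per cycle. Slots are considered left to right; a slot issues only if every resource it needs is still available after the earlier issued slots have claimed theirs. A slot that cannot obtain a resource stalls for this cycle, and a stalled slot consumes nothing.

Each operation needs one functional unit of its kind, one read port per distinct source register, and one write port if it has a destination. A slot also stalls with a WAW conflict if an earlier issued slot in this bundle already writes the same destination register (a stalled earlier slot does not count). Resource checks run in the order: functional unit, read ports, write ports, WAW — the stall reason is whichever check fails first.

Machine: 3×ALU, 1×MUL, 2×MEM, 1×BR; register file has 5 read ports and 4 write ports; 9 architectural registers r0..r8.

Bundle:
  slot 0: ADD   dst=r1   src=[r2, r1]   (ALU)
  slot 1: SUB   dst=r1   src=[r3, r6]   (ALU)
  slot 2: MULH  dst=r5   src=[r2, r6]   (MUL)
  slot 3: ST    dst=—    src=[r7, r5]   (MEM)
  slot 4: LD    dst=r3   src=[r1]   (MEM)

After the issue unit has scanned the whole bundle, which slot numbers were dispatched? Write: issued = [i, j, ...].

issued = [0, 2, 4]

(0) want 1×ALU +2rd +1wr — yes → AL2|MU1|ME2|BR1|rd3|wr3
(1) want 1×ALU +2rd +1wr — WAW → AL2|MU1|ME2|BR1|rd3|wr3
(2) want 1×MUL +2rd +1wr — yes → AL2|MU0|ME2|BR1|rd1|wr2
(3) want 1×MEM +2rd +0wr — RD_PORT → AL2|MU0|ME2|BR1|rd1|wr2
(4) want 1×MEM +1rd +1wr — yes → AL2|MU0|ME1|BR1|rd0|wr1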